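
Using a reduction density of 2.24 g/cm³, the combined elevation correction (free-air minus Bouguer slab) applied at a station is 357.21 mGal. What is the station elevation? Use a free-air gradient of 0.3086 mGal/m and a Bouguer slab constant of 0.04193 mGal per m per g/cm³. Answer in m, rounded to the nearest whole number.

1664

Combined gradient = 0.3086 − 0.04193 × 2.24 = 0.2146768 mGal/m
h = 357.21 / 0.2146768 = 1663.94 m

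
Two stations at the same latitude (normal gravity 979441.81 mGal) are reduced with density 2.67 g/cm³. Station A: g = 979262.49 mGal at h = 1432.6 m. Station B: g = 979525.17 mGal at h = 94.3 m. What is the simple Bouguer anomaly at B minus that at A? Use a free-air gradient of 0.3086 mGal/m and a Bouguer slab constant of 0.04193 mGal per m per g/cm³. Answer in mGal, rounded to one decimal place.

Δg_SB(A) = 979262.49 − 979441.81 + 0.3086×1432.6 − 0.04193×2.67×1432.6 = 102.40 mGal
Δg_SB(B) = 979525.17 − 979441.81 + 0.3086×94.3 − 0.04193×2.67×94.3 = 101.90 mGal
Difference = 101.90 − (102.40) = -0.50 mGal

-0.5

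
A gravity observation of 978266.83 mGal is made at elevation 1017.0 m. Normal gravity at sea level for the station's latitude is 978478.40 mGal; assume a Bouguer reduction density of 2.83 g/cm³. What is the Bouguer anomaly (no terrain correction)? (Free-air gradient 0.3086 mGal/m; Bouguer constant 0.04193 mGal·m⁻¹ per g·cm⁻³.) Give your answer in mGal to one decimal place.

Free-air correction = 0.3086 × 1017.0 = 313.85 mGal
Free-air anomaly = 978266.83 − 978478.40 + (313.85) = 102.28 mGal
Bouguer slab correction = 0.04193 × 2.83 × 1017.0 = 120.68 mGal
Simple Bouguer anomaly = 102.28 − (120.68) = -18.40 mGal

-18.4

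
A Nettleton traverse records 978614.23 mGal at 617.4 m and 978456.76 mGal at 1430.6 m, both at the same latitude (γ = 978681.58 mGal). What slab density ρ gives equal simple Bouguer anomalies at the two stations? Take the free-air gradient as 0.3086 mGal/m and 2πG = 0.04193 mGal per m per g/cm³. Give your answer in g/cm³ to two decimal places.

Δg_obs = 978456.76 − 978614.23 = -157.47 mGal over Δh = 1430.6 − 617.4 = 813.2 m
Equal Bouguer anomalies ⇒ Δg_obs + (0.3086 − 0.04193ρ)·Δh = 0
0.3086 − 0.04193ρ = −Δg_obs/Δh = 0.19364
ρ = (0.3086 − 0.19364) / 0.04193 = 2.74 g/cm³

2.74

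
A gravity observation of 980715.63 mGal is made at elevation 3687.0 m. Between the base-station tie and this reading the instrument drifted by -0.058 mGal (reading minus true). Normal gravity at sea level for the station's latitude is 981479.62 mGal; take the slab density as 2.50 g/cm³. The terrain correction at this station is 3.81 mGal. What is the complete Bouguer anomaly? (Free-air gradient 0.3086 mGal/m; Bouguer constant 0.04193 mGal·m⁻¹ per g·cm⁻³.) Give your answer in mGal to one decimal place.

Drift-corrected reading = 980715.63 − (-0.058) = 980715.688 mGal
Free-air correction = 0.3086 × 3687.0 = 1137.81 mGal
Free-air anomaly = 980715.688 − 981479.62 + (1137.81) = 373.878 mGal
Bouguer slab correction = 0.04193 × 2.50 × 3687.0 = 386.49 mGal
Simple Bouguer anomaly = 373.878 − (386.49) = -12.612 mGal
Complete Bouguer anomaly = -12.612 + 3.81 = -8.802 mGal

-8.8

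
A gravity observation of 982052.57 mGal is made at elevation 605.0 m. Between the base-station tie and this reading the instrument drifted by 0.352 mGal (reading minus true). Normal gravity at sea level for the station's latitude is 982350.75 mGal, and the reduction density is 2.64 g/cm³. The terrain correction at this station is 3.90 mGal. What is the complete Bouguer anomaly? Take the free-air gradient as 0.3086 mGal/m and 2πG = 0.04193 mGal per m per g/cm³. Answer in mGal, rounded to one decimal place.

Drift-corrected reading = 982052.57 − (0.352) = 982052.218 mGal
Free-air correction = 0.3086 × 605.0 = 186.70 mGal
Free-air anomaly = 982052.218 − 982350.75 + (186.70) = -111.832 mGal
Bouguer slab correction = 0.04193 × 2.64 × 605.0 = 66.97 mGal
Simple Bouguer anomaly = -111.832 − (66.97) = -178.802 mGal
Complete Bouguer anomaly = -178.802 + 3.90 = -174.902 mGal

-174.9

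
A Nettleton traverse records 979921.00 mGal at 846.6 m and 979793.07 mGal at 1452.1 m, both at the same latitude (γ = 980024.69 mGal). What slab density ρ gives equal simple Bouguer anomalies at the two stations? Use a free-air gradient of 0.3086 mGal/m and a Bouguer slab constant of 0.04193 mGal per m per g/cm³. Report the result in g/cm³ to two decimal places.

2.32

Δg_obs = 979793.07 − 979921.00 = -127.93 mGal over Δh = 1452.1 − 846.6 = 605.5 m
Equal Bouguer anomalies ⇒ Δg_obs + (0.3086 − 0.04193ρ)·Δh = 0
0.3086 − 0.04193ρ = −Δg_obs/Δh = 0.21128
ρ = (0.3086 − 0.21128) / 0.04193 = 2.32 g/cm³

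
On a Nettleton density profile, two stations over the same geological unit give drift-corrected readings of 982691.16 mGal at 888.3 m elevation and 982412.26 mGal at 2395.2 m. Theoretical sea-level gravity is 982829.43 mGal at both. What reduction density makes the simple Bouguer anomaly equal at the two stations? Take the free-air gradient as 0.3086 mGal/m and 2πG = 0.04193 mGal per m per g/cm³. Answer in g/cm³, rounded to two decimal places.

2.95

Δg_obs = 982412.26 − 982691.16 = -278.90 mGal over Δh = 2395.2 − 888.3 = 1506.9 m
Equal Bouguer anomalies ⇒ Δg_obs + (0.3086 − 0.04193ρ)·Δh = 0
0.3086 − 0.04193ρ = −Δg_obs/Δh = 0.18508
ρ = (0.3086 − 0.18508) / 0.04193 = 2.95 g/cm³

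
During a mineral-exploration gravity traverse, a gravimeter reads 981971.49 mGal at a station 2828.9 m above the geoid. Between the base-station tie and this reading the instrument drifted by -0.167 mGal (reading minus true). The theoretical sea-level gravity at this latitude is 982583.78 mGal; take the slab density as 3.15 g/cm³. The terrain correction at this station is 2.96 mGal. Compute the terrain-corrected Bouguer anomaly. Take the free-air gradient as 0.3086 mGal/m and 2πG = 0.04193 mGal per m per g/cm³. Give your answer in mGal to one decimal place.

Drift-corrected reading = 981971.49 − (-0.167) = 981971.657 mGal
Free-air correction = 0.3086 × 2828.9 = 873.00 mGal
Free-air anomaly = 981971.657 − 982583.78 + (873.00) = 260.877 mGal
Bouguer slab correction = 0.04193 × 3.15 × 2828.9 = 373.64 mGal
Simple Bouguer anomaly = 260.877 − (373.64) = -112.763 mGal
Complete Bouguer anomaly = -112.763 + 2.96 = -109.803 mGal

-109.8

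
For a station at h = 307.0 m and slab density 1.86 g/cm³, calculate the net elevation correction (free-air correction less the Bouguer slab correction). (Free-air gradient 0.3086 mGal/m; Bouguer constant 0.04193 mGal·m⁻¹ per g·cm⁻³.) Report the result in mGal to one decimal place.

70.8

Combined gradient = 0.3086 − 0.04193 × 1.86 = 0.2306102 mGal/m
Combined elevation correction = 0.2306102 × 307.0 = 70.8 mGal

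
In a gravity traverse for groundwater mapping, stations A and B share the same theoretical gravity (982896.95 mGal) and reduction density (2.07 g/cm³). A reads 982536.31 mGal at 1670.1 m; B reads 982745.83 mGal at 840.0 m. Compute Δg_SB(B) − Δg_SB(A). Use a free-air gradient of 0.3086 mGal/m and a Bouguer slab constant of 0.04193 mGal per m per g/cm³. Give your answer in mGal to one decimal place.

25.4

Δg_SB(A) = 982536.31 − 982896.95 + 0.3086×1670.1 − 0.04193×2.07×1670.1 = 9.80 mGal
Δg_SB(B) = 982745.83 − 982896.95 + 0.3086×840.0 − 0.04193×2.07×840.0 = 35.20 mGal
Difference = 35.20 − (9.80) = 25.40 mGal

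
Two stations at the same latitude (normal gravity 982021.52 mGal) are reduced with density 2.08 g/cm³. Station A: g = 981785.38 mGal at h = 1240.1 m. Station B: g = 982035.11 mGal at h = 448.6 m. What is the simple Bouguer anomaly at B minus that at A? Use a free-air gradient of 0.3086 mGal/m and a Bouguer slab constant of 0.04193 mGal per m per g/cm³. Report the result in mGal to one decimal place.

Δg_SB(A) = 981785.38 − 982021.52 + 0.3086×1240.1 − 0.04193×2.08×1240.1 = 38.40 mGal
Δg_SB(B) = 982035.11 − 982021.52 + 0.3086×448.6 − 0.04193×2.08×448.6 = 112.90 mGal
Difference = 112.90 − (38.40) = 74.50 mGal

74.5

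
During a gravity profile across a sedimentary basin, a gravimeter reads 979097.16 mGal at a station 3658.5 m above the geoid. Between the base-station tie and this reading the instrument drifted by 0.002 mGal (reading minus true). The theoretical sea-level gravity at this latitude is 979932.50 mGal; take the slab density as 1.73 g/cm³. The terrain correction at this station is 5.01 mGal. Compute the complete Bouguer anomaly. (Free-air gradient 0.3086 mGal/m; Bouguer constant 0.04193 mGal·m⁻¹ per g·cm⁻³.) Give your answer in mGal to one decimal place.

33.3

Drift-corrected reading = 979097.16 − (0.002) = 979097.158 mGal
Free-air correction = 0.3086 × 3658.5 = 1129.01 mGal
Free-air anomaly = 979097.158 − 979932.50 + (1129.01) = 293.668 mGal
Bouguer slab correction = 0.04193 × 1.73 × 3658.5 = 265.38 mGal
Simple Bouguer anomaly = 293.668 − (265.38) = 28.288 mGal
Complete Bouguer anomaly = 28.288 + 5.01 = 33.298 mGal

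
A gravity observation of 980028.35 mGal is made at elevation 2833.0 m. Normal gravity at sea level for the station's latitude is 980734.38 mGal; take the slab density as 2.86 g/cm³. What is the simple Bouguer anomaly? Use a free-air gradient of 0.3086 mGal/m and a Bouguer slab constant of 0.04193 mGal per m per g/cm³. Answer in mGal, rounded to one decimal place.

-171.5

Free-air correction = 0.3086 × 2833.0 = 874.26 mGal
Free-air anomaly = 980028.35 − 980734.38 + (874.26) = 168.23 mGal
Bouguer slab correction = 0.04193 × 2.86 × 2833.0 = 339.73 mGal
Simple Bouguer anomaly = 168.23 − (339.73) = -171.50 mGal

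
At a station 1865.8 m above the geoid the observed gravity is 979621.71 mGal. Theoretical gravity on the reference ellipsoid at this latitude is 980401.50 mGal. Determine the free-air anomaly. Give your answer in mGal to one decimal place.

Free-air correction = 0.3086 × 1865.8 = 575.79 mGal
Free-air anomaly = 979621.71 − 980401.50 + (575.79) = -204.00 mGal

-204.0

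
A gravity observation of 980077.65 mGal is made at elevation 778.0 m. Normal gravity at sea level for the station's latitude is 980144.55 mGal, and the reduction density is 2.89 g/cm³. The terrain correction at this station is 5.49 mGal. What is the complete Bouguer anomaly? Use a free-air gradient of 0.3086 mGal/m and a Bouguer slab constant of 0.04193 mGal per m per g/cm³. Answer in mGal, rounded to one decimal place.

Free-air correction = 0.3086 × 778.0 = 240.09 mGal
Free-air anomaly = 980077.65 − 980144.55 + (240.09) = 173.19 mGal
Bouguer slab correction = 0.04193 × 2.89 × 778.0 = 94.28 mGal
Simple Bouguer anomaly = 173.19 − (94.28) = 78.91 mGal
Complete Bouguer anomaly = 78.91 + 5.49 = 84.40 mGal

84.4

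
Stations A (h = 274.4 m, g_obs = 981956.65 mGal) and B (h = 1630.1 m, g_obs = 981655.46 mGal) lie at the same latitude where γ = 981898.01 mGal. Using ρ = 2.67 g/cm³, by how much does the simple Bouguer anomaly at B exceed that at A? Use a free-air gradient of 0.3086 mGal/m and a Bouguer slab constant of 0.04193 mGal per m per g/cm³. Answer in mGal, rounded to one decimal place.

Δg_SB(A) = 981956.65 − 981898.01 + 0.3086×274.4 − 0.04193×2.67×274.4 = 112.60 mGal
Δg_SB(B) = 981655.46 − 981898.01 + 0.3086×1630.1 − 0.04193×2.67×1630.1 = 78.00 mGal
Difference = 78.00 − (112.60) = -34.60 mGal

-34.6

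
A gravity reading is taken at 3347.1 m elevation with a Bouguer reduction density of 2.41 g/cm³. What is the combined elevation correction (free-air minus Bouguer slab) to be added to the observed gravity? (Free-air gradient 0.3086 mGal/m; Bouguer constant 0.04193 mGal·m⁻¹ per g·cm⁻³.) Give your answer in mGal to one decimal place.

Combined gradient = 0.3086 − 0.04193 × 2.41 = 0.2075487 mGal/m
Combined elevation correction = 0.2075487 × 3347.1 = 694.7 mGal

694.7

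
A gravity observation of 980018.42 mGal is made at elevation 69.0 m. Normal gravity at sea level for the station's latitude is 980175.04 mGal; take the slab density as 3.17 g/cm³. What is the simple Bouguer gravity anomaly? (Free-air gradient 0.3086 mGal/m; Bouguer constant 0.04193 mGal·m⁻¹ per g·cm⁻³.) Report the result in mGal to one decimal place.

-144.5

Free-air correction = 0.3086 × 69.0 = 21.29 mGal
Free-air anomaly = 980018.42 − 980175.04 + (21.29) = -135.33 mGal
Bouguer slab correction = 0.04193 × 3.17 × 69.0 = 9.17 mGal
Simple Bouguer anomaly = -135.33 − (9.17) = -144.50 mGal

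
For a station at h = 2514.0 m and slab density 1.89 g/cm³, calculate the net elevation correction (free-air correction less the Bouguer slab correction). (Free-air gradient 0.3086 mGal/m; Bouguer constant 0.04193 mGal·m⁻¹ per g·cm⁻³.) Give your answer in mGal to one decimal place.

576.6

Combined gradient = 0.3086 − 0.04193 × 1.89 = 0.2293523 mGal/m
Combined elevation correction = 0.2293523 × 2514.0 = 576.6 mGal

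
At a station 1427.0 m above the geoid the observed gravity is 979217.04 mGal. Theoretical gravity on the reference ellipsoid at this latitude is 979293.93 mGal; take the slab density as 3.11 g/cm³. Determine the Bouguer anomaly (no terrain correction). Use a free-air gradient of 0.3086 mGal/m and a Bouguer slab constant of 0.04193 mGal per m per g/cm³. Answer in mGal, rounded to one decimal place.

Free-air correction = 0.3086 × 1427.0 = 440.37 mGal
Free-air anomaly = 979217.04 − 979293.93 + (440.37) = 363.48 mGal
Bouguer slab correction = 0.04193 × 3.11 × 1427.0 = 186.08 mGal
Simple Bouguer anomaly = 363.48 − (186.08) = 177.40 mGal

177.4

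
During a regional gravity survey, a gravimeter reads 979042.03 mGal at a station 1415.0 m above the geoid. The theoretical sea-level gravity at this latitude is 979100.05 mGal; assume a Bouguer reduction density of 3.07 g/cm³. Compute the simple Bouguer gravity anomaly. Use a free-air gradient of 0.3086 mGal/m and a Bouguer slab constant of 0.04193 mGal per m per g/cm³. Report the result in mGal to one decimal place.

Free-air correction = 0.3086 × 1415.0 = 436.67 mGal
Free-air anomaly = 979042.03 − 979100.05 + (436.67) = 378.65 mGal
Bouguer slab correction = 0.04193 × 3.07 × 1415.0 = 182.15 mGal
Simple Bouguer anomaly = 378.65 − (182.15) = 196.50 mGal

196.5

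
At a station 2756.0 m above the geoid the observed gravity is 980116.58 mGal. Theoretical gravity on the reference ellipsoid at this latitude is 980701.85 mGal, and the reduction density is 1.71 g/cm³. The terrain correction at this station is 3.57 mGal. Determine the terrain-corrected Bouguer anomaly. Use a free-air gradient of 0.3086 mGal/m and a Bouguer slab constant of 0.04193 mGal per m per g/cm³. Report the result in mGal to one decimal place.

Free-air correction = 0.3086 × 2756.0 = 850.50 mGal
Free-air anomaly = 980116.58 − 980701.85 + (850.50) = 265.23 mGal
Bouguer slab correction = 0.04193 × 1.71 × 2756.0 = 197.61 mGal
Simple Bouguer anomaly = 265.23 − (197.61) = 67.62 mGal
Complete Bouguer anomaly = 67.62 + 3.57 = 71.19 mGal

71.2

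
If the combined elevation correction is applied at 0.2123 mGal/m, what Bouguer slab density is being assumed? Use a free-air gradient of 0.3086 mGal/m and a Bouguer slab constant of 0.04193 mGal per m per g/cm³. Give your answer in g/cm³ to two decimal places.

2.30

0.2123 = 0.3086 − 0.04193 × ρ
ρ = (0.3086 − 0.2123) / 0.04193 = 2.30 g/cm³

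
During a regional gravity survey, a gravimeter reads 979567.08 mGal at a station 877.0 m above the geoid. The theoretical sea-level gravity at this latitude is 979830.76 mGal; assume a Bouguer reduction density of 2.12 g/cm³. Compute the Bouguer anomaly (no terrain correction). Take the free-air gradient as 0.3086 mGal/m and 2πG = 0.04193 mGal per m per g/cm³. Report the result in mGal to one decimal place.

-71.0

Free-air correction = 0.3086 × 877.0 = 270.64 mGal
Free-air anomaly = 979567.08 − 979830.76 + (270.64) = 6.96 mGal
Bouguer slab correction = 0.04193 × 2.12 × 877.0 = 77.96 mGal
Simple Bouguer anomaly = 6.96 − (77.96) = -71.00 mGal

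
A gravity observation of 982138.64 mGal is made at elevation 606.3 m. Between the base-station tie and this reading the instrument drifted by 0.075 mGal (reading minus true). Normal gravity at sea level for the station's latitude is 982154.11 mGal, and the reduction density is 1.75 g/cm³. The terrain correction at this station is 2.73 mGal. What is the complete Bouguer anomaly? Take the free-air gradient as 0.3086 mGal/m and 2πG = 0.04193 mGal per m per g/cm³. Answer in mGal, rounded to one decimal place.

129.8

Drift-corrected reading = 982138.64 − (0.075) = 982138.565 mGal
Free-air correction = 0.3086 × 606.3 = 187.10 mGal
Free-air anomaly = 982138.565 − 982154.11 + (187.10) = 171.555 mGal
Bouguer slab correction = 0.04193 × 1.75 × 606.3 = 44.49 mGal
Simple Bouguer anomaly = 171.555 − (44.49) = 127.065 mGal
Complete Bouguer anomaly = 127.065 + 2.73 = 129.795 mGal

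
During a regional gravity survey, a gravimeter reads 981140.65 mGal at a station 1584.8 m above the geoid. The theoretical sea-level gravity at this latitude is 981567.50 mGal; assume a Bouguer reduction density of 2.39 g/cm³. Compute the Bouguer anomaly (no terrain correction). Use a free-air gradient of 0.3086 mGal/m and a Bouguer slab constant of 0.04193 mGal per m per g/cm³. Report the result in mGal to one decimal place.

-96.6

Free-air correction = 0.3086 × 1584.8 = 489.07 mGal
Free-air anomaly = 981140.65 − 981567.50 + (489.07) = 62.22 mGal
Bouguer slab correction = 0.04193 × 2.39 × 1584.8 = 158.82 mGal
Simple Bouguer anomaly = 62.22 − (158.82) = -96.60 mGal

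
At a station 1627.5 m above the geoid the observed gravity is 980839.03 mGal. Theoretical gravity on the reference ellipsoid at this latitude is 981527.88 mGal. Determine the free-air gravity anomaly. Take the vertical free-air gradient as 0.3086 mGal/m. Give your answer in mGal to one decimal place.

-186.6

Free-air correction = 0.3086 × 1627.5 = 502.25 mGal
Free-air anomaly = 980839.03 − 981527.88 + (502.25) = -186.60 mGal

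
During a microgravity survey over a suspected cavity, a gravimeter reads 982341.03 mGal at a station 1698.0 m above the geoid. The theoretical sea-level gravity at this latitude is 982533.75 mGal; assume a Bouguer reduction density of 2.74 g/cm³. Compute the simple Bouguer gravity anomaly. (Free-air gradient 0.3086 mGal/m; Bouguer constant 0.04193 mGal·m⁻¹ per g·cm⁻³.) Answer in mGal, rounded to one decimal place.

136.2

Free-air correction = 0.3086 × 1698.0 = 524.00 mGal
Free-air anomaly = 982341.03 − 982533.75 + (524.00) = 331.28 mGal
Bouguer slab correction = 0.04193 × 2.74 × 1698.0 = 195.08 mGal
Simple Bouguer anomaly = 331.28 − (195.08) = 136.20 mGal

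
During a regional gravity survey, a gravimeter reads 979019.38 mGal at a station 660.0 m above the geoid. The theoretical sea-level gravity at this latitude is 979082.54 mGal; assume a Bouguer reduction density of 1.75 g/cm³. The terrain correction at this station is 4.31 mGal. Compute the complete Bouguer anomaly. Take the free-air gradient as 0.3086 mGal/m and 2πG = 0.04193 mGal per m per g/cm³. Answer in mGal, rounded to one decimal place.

Free-air correction = 0.3086 × 660.0 = 203.68 mGal
Free-air anomaly = 979019.38 − 979082.54 + (203.68) = 140.52 mGal
Bouguer slab correction = 0.04193 × 1.75 × 660.0 = 48.43 mGal
Simple Bouguer anomaly = 140.52 − (48.43) = 92.09 mGal
Complete Bouguer anomaly = 92.09 + 4.31 = 96.40 mGal

96.4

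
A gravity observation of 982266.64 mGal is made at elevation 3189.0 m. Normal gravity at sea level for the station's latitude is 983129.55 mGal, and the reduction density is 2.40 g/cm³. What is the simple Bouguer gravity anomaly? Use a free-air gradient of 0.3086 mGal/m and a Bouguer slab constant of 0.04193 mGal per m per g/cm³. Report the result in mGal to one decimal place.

-199.7

Free-air correction = 0.3086 × 3189.0 = 984.13 mGal
Free-air anomaly = 982266.64 − 983129.55 + (984.13) = 121.22 mGal
Bouguer slab correction = 0.04193 × 2.40 × 3189.0 = 320.92 mGal
Simple Bouguer anomaly = 121.22 − (320.92) = -199.70 mGal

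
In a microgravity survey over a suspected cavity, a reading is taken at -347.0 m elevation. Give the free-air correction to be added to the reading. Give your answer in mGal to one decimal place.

Free-air correction = 0.3086 × -347.0 = -107.1 mGal

-107.1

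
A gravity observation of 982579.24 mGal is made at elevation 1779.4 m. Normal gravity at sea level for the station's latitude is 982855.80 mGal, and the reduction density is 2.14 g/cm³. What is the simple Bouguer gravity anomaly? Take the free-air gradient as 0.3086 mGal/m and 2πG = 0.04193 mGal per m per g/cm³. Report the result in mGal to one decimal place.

Free-air correction = 0.3086 × 1779.4 = 549.12 mGal
Free-air anomaly = 982579.24 − 982855.80 + (549.12) = 272.56 mGal
Bouguer slab correction = 0.04193 × 2.14 × 1779.4 = 159.67 mGal
Simple Bouguer anomaly = 272.56 − (159.67) = 112.89 mGal

112.9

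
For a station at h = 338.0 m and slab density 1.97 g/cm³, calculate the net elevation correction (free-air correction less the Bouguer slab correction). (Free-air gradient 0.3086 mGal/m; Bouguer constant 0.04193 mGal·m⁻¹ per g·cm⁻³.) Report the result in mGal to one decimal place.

76.4

Combined gradient = 0.3086 − 0.04193 × 1.97 = 0.2259979 mGal/m
Combined elevation correction = 0.2259979 × 338.0 = 76.4 mGal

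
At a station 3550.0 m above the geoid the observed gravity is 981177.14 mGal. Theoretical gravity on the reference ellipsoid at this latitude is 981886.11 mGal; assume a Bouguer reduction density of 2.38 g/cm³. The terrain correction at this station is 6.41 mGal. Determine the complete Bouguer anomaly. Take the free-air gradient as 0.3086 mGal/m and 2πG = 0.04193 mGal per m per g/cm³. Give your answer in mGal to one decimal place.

38.7

Free-air correction = 0.3086 × 3550.0 = 1095.53 mGal
Free-air anomaly = 981177.14 − 981886.11 + (1095.53) = 386.56 mGal
Bouguer slab correction = 0.04193 × 2.38 × 3550.0 = 354.27 mGal
Simple Bouguer anomaly = 386.56 − (354.27) = 32.29 mGal
Complete Bouguer anomaly = 32.29 + 6.41 = 38.70 mGal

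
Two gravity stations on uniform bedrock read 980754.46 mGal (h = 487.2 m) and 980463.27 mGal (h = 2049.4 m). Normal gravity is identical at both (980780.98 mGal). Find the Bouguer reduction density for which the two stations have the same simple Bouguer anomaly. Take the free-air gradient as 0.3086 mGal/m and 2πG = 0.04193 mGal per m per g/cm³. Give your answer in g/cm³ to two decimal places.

2.91

Δg_obs = 980463.27 − 980754.46 = -291.19 mGal over Δh = 2049.4 − 487.2 = 1562.2 m
Equal Bouguer anomalies ⇒ Δg_obs + (0.3086 − 0.04193ρ)·Δh = 0
0.3086 − 0.04193ρ = −Δg_obs/Δh = 0.18640
ρ = (0.3086 − 0.18640) / 0.04193 = 2.91 g/cm³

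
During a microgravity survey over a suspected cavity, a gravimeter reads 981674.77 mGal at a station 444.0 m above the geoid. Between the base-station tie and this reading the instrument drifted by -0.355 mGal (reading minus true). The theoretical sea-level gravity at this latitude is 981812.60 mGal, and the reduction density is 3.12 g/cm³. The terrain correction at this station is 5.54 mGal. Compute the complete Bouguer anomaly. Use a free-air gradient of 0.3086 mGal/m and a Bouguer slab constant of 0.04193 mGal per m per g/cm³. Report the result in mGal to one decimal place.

Drift-corrected reading = 981674.77 − (-0.355) = 981675.125 mGal
Free-air correction = 0.3086 × 444.0 = 137.02 mGal
Free-air anomaly = 981675.125 − 981812.60 + (137.02) = -0.455 mGal
Bouguer slab correction = 0.04193 × 3.12 × 444.0 = 58.08 mGal
Simple Bouguer anomaly = -0.455 − (58.08) = -58.535 mGal
Complete Bouguer anomaly = -58.535 + 5.54 = -52.995 mGal

-53.0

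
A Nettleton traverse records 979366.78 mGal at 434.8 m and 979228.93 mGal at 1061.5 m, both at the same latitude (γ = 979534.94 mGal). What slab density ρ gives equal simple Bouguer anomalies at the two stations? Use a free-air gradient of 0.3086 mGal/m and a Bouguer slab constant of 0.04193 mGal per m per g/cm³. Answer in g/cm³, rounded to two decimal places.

Δg_obs = 979228.93 − 979366.78 = -137.85 mGal over Δh = 1061.5 − 434.8 = 626.7 m
Equal Bouguer anomalies ⇒ Δg_obs + (0.3086 − 0.04193ρ)·Δh = 0
0.3086 − 0.04193ρ = −Δg_obs/Δh = 0.21996
ρ = (0.3086 − 0.21996) / 0.04193 = 2.11 g/cm³

2.11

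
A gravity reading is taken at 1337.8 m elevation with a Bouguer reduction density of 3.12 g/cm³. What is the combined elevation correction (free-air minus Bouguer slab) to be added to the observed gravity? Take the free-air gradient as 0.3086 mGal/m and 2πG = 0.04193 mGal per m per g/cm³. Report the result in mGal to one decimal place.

237.8

Combined gradient = 0.3086 − 0.04193 × 3.12 = 0.1777784 mGal/m
Combined elevation correction = 0.1777784 × 1337.8 = 237.8 mGal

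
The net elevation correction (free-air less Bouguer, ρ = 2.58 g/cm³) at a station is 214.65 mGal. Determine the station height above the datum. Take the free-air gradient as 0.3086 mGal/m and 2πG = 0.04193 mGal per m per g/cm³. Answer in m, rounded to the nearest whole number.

1071

Combined gradient = 0.3086 − 0.04193 × 2.58 = 0.2004206 mGal/m
h = 214.65 / 0.2004206 = 1071.00 m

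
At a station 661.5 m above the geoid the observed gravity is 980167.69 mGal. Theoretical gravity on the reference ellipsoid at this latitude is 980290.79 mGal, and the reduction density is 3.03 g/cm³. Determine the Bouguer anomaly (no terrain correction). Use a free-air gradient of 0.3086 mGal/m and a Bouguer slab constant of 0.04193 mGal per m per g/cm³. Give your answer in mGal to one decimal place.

Free-air correction = 0.3086 × 661.5 = 204.14 mGal
Free-air anomaly = 980167.69 − 980290.79 + (204.14) = 81.04 mGal
Bouguer slab correction = 0.04193 × 3.03 × 661.5 = 84.04 mGal
Simple Bouguer anomaly = 81.04 − (84.04) = -3.00 mGal

-3.0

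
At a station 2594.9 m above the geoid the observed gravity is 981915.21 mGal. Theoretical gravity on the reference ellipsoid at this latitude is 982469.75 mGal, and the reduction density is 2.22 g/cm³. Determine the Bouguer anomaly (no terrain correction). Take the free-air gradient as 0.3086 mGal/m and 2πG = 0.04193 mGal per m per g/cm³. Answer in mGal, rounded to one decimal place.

4.7

Free-air correction = 0.3086 × 2594.9 = 800.79 mGal
Free-air anomaly = 981915.21 − 982469.75 + (800.79) = 246.25 mGal
Bouguer slab correction = 0.04193 × 2.22 × 2594.9 = 241.55 mGal
Simple Bouguer anomaly = 246.25 − (241.55) = 4.70 mGal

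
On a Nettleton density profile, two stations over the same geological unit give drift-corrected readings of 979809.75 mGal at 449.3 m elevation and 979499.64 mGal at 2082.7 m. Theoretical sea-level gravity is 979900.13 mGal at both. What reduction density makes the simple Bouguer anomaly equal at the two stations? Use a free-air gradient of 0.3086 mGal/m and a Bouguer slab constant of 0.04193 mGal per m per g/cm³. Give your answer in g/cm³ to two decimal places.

Δg_obs = 979499.64 − 979809.75 = -310.11 mGal over Δh = 2082.7 − 449.3 = 1633.4 m
Equal Bouguer anomalies ⇒ Δg_obs + (0.3086 − 0.04193ρ)·Δh = 0
0.3086 − 0.04193ρ = −Δg_obs/Δh = 0.18986
ρ = (0.3086 − 0.18986) / 0.04193 = 2.83 g/cm³

2.83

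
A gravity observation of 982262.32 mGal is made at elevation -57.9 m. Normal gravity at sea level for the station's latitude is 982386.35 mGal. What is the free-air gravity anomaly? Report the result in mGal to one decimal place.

Free-air correction = 0.3086 × -57.9 = -17.87 mGal
Free-air anomaly = 982262.32 − 982386.35 + (-17.87) = -141.90 mGal

-141.9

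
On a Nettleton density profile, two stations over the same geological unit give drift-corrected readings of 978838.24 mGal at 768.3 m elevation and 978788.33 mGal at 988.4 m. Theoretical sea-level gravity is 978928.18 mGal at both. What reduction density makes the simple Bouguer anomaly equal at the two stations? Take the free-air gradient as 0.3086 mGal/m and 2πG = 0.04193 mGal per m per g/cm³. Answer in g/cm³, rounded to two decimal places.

Δg_obs = 978788.33 − 978838.24 = -49.91 mGal over Δh = 988.4 − 768.3 = 220.1 m
Equal Bouguer anomalies ⇒ Δg_obs + (0.3086 − 0.04193ρ)·Δh = 0
0.3086 − 0.04193ρ = −Δg_obs/Δh = 0.22676
ρ = (0.3086 − 0.22676) / 0.04193 = 1.95 g/cm³

1.95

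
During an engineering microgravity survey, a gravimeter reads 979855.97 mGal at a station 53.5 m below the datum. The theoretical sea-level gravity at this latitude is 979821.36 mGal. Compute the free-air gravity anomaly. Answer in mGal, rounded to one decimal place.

18.1

Free-air correction = 0.3086 × -53.5 = -16.51 mGal
Free-air anomaly = 979855.97 − 979821.36 + (-16.51) = 18.10 mGal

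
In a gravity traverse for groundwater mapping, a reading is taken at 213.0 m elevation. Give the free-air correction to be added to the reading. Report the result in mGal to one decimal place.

Free-air correction = 0.3086 × 213.0 = 65.7 mGal

65.7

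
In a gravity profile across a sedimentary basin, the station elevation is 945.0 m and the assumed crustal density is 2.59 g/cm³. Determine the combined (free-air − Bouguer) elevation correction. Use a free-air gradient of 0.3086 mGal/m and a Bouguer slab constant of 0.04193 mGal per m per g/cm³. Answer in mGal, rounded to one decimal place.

Combined gradient = 0.3086 − 0.04193 × 2.59 = 0.2000013 mGal/m
Combined elevation correction = 0.2000013 × 945.0 = 189.0 mGal

189.0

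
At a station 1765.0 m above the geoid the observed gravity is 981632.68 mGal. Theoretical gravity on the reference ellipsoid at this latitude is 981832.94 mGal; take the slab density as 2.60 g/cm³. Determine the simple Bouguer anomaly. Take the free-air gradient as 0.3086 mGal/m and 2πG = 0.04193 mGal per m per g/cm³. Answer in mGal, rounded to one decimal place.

152.0

Free-air correction = 0.3086 × 1765.0 = 544.68 mGal
Free-air anomaly = 981632.68 − 981832.94 + (544.68) = 344.42 mGal
Bouguer slab correction = 0.04193 × 2.60 × 1765.0 = 192.42 mGal
Simple Bouguer anomaly = 344.42 − (192.42) = 152.00 mGal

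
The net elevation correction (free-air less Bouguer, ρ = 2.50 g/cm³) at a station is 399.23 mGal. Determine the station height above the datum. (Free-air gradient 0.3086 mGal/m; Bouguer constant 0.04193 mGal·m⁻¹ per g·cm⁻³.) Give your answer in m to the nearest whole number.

1959

Combined gradient = 0.3086 − 0.04193 × 2.50 = 0.2037750 mGal/m
h = 399.23 / 0.2037750 = 1959.17 m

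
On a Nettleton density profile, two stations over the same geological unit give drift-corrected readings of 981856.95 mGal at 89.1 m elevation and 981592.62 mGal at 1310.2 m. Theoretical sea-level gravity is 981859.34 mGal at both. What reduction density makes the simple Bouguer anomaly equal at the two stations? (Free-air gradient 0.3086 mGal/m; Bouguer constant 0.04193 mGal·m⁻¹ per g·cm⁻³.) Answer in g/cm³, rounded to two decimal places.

2.20

Δg_obs = 981592.62 − 981856.95 = -264.33 mGal over Δh = 1310.2 − 89.1 = 1221.1 m
Equal Bouguer anomalies ⇒ Δg_obs + (0.3086 − 0.04193ρ)·Δh = 0
0.3086 − 0.04193ρ = −Δg_obs/Δh = 0.21647
ρ = (0.3086 − 0.21647) / 0.04193 = 2.20 g/cm³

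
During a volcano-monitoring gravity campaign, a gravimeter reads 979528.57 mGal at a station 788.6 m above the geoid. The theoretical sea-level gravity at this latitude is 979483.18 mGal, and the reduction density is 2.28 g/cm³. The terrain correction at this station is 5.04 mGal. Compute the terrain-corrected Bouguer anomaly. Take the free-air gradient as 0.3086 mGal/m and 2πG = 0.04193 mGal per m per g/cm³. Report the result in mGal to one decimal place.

Free-air correction = 0.3086 × 788.6 = 243.36 mGal
Free-air anomaly = 979528.57 − 979483.18 + (243.36) = 288.75 mGal
Bouguer slab correction = 0.04193 × 2.28 × 788.6 = 75.39 mGal
Simple Bouguer anomaly = 288.75 − (75.39) = 213.36 mGal
Complete Bouguer anomaly = 213.36 + 5.04 = 218.40 mGal

218.4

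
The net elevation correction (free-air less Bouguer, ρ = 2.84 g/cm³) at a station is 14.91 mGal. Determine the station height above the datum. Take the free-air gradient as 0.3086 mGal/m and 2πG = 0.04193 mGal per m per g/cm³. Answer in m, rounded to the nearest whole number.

79

Combined gradient = 0.3086 − 0.04193 × 2.84 = 0.1895188 mGal/m
h = 14.91 / 0.1895188 = 78.67 m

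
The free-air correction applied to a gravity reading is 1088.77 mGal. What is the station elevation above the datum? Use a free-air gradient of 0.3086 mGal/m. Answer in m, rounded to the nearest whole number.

3528

h = 1088.77 / 0.3086 = 3528.09 m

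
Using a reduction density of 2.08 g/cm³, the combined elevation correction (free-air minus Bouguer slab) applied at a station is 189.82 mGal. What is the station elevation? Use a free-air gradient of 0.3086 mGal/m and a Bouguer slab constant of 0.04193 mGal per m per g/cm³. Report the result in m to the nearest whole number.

857

Combined gradient = 0.3086 − 0.04193 × 2.08 = 0.2213856 mGal/m
h = 189.82 / 0.2213856 = 857.42 m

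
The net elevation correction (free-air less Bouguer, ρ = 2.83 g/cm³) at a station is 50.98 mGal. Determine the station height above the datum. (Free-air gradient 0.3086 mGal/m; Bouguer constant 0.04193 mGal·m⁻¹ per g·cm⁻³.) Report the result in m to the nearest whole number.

268

Combined gradient = 0.3086 − 0.04193 × 2.83 = 0.1899381 mGal/m
h = 50.98 / 0.1899381 = 268.40 m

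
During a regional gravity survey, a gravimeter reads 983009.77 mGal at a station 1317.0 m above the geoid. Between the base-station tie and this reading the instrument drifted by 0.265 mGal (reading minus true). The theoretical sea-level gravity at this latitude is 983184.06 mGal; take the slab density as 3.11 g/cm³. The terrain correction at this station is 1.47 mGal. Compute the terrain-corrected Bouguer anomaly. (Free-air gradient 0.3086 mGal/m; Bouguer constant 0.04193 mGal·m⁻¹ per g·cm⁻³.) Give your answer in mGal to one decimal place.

61.6

Drift-corrected reading = 983009.77 − (0.265) = 983009.505 mGal
Free-air correction = 0.3086 × 1317.0 = 406.43 mGal
Free-air anomaly = 983009.505 − 983184.06 + (406.43) = 231.875 mGal
Bouguer slab correction = 0.04193 × 3.11 × 1317.0 = 171.74 mGal
Simple Bouguer anomaly = 231.875 − (171.74) = 60.135 mGal
Complete Bouguer anomaly = 60.135 + 1.47 = 61.605 mGal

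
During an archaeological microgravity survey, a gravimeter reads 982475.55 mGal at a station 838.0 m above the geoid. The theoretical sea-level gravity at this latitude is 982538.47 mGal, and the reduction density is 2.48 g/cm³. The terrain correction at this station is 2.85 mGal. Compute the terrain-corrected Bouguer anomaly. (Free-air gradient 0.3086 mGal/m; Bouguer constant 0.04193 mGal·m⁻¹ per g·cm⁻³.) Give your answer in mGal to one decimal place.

Free-air correction = 0.3086 × 838.0 = 258.61 mGal
Free-air anomaly = 982475.55 − 982538.47 + (258.61) = 195.69 mGal
Bouguer slab correction = 0.04193 × 2.48 × 838.0 = 87.14 mGal
Simple Bouguer anomaly = 195.69 − (87.14) = 108.55 mGal
Complete Bouguer anomaly = 108.55 + 2.85 = 111.40 mGal

111.4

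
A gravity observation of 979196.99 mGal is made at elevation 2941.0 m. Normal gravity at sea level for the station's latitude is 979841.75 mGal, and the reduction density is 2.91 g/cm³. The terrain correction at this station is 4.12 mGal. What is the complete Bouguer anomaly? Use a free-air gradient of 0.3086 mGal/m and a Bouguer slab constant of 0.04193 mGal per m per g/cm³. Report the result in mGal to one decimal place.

Free-air correction = 0.3086 × 2941.0 = 907.59 mGal
Free-air anomaly = 979196.99 − 979841.75 + (907.59) = 262.83 mGal
Bouguer slab correction = 0.04193 × 2.91 × 2941.0 = 358.85 mGal
Simple Bouguer anomaly = 262.83 − (358.85) = -96.02 mGal
Complete Bouguer anomaly = -96.02 + 4.12 = -91.90 mGal

-91.9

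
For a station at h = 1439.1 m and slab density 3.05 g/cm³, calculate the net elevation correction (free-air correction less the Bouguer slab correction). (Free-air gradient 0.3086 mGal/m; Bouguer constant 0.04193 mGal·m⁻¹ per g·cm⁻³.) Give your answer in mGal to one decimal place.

Combined gradient = 0.3086 − 0.04193 × 3.05 = 0.1807135 mGal/m
Combined elevation correction = 0.1807135 × 1439.1 = 260.1 mGal

260.1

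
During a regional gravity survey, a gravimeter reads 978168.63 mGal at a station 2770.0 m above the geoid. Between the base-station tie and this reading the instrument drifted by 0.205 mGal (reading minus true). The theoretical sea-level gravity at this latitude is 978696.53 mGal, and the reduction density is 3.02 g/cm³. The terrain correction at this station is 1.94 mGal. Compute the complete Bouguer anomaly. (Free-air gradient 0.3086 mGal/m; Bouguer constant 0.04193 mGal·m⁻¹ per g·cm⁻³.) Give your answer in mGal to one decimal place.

Drift-corrected reading = 978168.63 − (0.205) = 978168.425 mGal
Free-air correction = 0.3086 × 2770.0 = 854.82 mGal
Free-air anomaly = 978168.425 − 978696.53 + (854.82) = 326.715 mGal
Bouguer slab correction = 0.04193 × 3.02 × 2770.0 = 350.76 mGal
Simple Bouguer anomaly = 326.715 − (350.76) = -24.045 mGal
Complete Bouguer anomaly = -24.045 + 1.94 = -22.105 mGal

-22.1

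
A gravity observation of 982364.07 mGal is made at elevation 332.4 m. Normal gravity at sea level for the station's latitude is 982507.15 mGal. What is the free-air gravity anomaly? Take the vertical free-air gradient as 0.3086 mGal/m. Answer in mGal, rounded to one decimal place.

Free-air correction = 0.3086 × 332.4 = 102.58 mGal
Free-air anomaly = 982364.07 − 982507.15 + (102.58) = -40.50 mGal

-40.5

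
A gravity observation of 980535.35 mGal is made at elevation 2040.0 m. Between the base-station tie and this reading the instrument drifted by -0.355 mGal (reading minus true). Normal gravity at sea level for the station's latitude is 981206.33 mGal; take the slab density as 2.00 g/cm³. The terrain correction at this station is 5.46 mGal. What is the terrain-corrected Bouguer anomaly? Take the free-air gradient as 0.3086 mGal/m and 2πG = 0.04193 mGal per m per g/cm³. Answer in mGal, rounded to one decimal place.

-206.7

Drift-corrected reading = 980535.35 − (-0.355) = 980535.705 mGal
Free-air correction = 0.3086 × 2040.0 = 629.54 mGal
Free-air anomaly = 980535.705 − 981206.33 + (629.54) = -41.085 mGal
Bouguer slab correction = 0.04193 × 2.00 × 2040.0 = 171.07 mGal
Simple Bouguer anomaly = -41.085 − (171.07) = -212.155 mGal
Complete Bouguer anomaly = -212.155 + 5.46 = -206.695 mGal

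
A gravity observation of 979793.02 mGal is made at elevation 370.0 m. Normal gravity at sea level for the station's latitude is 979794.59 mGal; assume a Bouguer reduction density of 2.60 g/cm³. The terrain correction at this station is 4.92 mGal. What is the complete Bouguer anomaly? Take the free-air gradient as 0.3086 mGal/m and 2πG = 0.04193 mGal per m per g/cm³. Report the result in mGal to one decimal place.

Free-air correction = 0.3086 × 370.0 = 114.18 mGal
Free-air anomaly = 979793.02 − 979794.59 + (114.18) = 112.61 mGal
Bouguer slab correction = 0.04193 × 2.60 × 370.0 = 40.34 mGal
Simple Bouguer anomaly = 112.61 − (40.34) = 72.27 mGal
Complete Bouguer anomaly = 72.27 + 4.92 = 77.19 mGal

77.2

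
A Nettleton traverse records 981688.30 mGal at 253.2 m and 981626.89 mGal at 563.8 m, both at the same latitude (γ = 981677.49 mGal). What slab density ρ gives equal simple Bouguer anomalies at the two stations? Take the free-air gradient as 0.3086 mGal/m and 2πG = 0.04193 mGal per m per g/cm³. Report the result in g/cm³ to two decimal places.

2.64

Δg_obs = 981626.89 − 981688.30 = -61.41 mGal over Δh = 563.8 − 253.2 = 310.6 m
Equal Bouguer anomalies ⇒ Δg_obs + (0.3086 − 0.04193ρ)·Δh = 0
0.3086 − 0.04193ρ = −Δg_obs/Δh = 0.19771
ρ = (0.3086 − 0.19771) / 0.04193 = 2.64 g/cm³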